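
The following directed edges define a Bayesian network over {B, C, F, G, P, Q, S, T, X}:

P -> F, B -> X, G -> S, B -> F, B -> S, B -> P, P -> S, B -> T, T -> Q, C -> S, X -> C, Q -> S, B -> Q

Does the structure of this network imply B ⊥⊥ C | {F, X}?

We examine all 6 paths between B and C:
  1. B → P → S ← C — P:chain[open]; S:collider[blocks] ⇒ blocked
  2. B → T → Q → S ← C — T:chain[open]; Q:chain[open]; S:collider[blocks] ⇒ blocked
  3. B → S ← C — S:collider[blocks] ⇒ blocked
  4. B → F ← P → S ← C — F:collider[open]; P:fork[open]; S:collider[blocks] ⇒ blocked
  5. B → X → C — X:chain[blocks] ⇒ blocked
  6. B → Q → S ← C — Q:chain[open]; S:collider[blocks] ⇒ blocked
All paths are blocked; B ⊥ C | {F, X} holds.

Yes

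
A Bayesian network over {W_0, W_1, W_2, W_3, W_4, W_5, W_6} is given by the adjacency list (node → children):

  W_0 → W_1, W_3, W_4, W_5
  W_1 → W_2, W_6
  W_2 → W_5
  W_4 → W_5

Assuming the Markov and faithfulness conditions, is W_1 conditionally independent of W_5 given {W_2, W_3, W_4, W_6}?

No

Enumerating the 3 paths from W_1 to W_5 and testing each for blocking by {W_2, W_3, W_4, W_6}:
  1. W_1 ← W_0 → W_5 — W_0:fork[open] ⇒ active
  2. W_1 ← W_0 → W_4 → W_5 — W_0:fork[open]; W_4:chain[blocks] ⇒ blocked
  3. W_1 → W_2 → W_5 — W_2:chain[blocks] ⇒ blocked
Because an active path exists, W_1 and W_5 are not d-separated.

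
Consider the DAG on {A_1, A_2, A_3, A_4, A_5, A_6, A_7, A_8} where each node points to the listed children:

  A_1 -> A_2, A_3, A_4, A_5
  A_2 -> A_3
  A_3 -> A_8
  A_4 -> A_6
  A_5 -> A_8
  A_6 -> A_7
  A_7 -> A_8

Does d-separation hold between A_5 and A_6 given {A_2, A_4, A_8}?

There are 6 undirected paths between A_5 and A_6; checking each against the conditioning set {A_2, A_4, A_8}:
Path 1: A_5 ← A_1 → A_2 → A_3 → A_8 ← A_7 ← A_6
  A_2 is a chain here and A_2 is conditioned on, so the path is blocked at A_2.
Path 2: A_5 ← A_1 → A_3 → A_8 ← A_7 ← A_6
  A_1 is a fork and A_1 is not conditioned on; A_3 is a chain and A_3 is not conditioned on; A_8 is a collider and A_8 is conditioned on, which opens it; A_7 is a chain and A_7 is not conditioned on — no node blocks this path, so it is active.
Path 3: A_5 ← A_1 → A_4 → A_6
  A_4 is a chain here and A_4 is conditioned on, so the path is blocked at A_4.
Path 4: A_5 → A_8 ← A_3 ← A_1 → A_4 → A_6
  A_4 is a chain here and A_4 is conditioned on, so the path is blocked at A_4.
Path 5: A_5 → A_8 ← A_3 ← A_2 ← A_1 → A_4 → A_6
  A_2 is a chain here and A_2 is conditioned on, so the path is blocked at A_2.
Path 6: A_5 → A_8 ← A_7 ← A_6
  A_8 is a collider and A_8 is conditioned on, which opens it; A_7 is a chain and A_7 is not conditioned on — no node blocks this path, so it is active.
Because an active path exists, A_5 and A_6 are not d-separated.

No — A_5 and A_6 are not d-separated given {A_2, A_4, A_8}.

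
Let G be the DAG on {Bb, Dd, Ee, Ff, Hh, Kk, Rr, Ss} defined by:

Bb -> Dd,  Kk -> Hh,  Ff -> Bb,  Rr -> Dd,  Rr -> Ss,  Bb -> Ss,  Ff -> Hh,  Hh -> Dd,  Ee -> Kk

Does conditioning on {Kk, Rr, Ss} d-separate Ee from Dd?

We examine all 3 paths between Ee and Dd:
Path 1: Ee → Kk → Hh ← Ff → Bb → Ss ← Rr → Dd
  Kk is a chain here and Kk is conditioned on, so the path is blocked at Kk.
Path 2: Ee → Kk → Hh ← Ff → Bb → Dd
  Kk is a chain here and Kk is conditioned on, so the path is blocked at Kk.
Path 3: Ee → Kk → Hh → Dd
  Kk is a chain here and Kk is conditioned on, so the path is blocked at Kk.
All paths are blocked; Ee ⊥ Dd | {Kk, Rr, Ss} holds.

Yes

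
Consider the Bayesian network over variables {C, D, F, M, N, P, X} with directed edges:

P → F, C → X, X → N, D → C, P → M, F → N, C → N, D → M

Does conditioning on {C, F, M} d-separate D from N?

3 paths connect D and N; each must be blocked for d-separation to hold:
Path 1: D → C → X → N
  C is a chain here and C is conditioned on, so the path is blocked at C.
Path 2: D → C → N
  C is a chain here and C is conditioned on, so the path is blocked at C.
Path 3: D → M ← P → F → N
  F is a chain here and F is conditioned on, so the path is blocked at F.
All paths are blocked; D ⊥ N | {C, F, M} holds.

Yes — D and N are d-separated given {C, F, M}.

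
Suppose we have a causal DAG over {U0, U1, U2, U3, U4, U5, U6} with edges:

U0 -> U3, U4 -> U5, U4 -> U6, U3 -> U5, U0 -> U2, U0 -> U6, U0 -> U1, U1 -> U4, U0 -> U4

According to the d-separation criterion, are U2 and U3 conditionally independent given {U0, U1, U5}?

Enumerating the 4 paths from U2 to U3 and testing each for blocking by {U0, U1, U5}:
Path 1: U2 ← U0 → U1 → U4 → U5 ← U3
  U0 is a fork here and U0 is conditioned on, so the path is blocked at U0.
Path 2: U2 ← U0 → U4 → U5 ← U3
  U0 is a fork here and U0 is conditioned on, so the path is blocked at U0.
Path 3: U2 ← U0 → U3
  U0 is a fork here and U0 is conditioned on, so the path is blocked at U0.
Path 4: U2 ← U0 → U6 ← U4 → U5 ← U3
  U0 is a fork here and U0 is conditioned on, so the path is blocked at U0.
Every path is blocked, so U2 and U3 are d-separated given {U0, U1, U5}.

Yes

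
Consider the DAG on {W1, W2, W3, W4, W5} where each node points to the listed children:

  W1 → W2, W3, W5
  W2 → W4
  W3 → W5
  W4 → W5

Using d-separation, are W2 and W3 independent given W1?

Yes

Enumerating the 4 paths from W2 to W3 and testing each for blocking by {W1}:
Path 1: W2 → W4 → W5 ← W3
  W5 is a collider here and neither W5 nor any of its descendants is conditioned on, so the collider stays closed — the path is blocked at W5.
Path 2: W2 → W4 → W5 ← W1 → W3
  W5 is a collider here and neither W5 nor any of its descendants is conditioned on, so the collider stays closed — the path is blocked at W5.
Path 3: W2 ← W1 → W5 ← W3
  W1 is a fork here and W1 is conditioned on, so the path is blocked at W1.
Path 4: W2 ← W1 → W3
  W1 is a fork here and W1 is conditioned on, so the path is blocked at W1.
Every path is blocked, so W2 and W3 are d-separated given {W1}.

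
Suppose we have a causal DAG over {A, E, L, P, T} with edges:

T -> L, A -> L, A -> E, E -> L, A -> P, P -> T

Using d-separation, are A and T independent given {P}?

There are 3 undirected paths between A and T; checking each against the conditioning set {P}:
  1. A → L ← T — L:collider[blocks] ⇒ blocked
  2. A → P → T — P:chain[blocks] ⇒ blocked
  3. A → E → L ← T — E:chain[open]; L:collider[blocks] ⇒ blocked
All paths are blocked; A ⊥ T | {P} holds.

Yes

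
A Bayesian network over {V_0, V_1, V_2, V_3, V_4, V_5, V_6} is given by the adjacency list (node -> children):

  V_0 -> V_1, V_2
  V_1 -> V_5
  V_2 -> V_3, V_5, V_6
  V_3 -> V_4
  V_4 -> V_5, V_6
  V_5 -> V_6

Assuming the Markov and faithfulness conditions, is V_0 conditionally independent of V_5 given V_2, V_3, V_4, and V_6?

No

6 paths connect V_0 and V_5; each must be blocked for d-separation to hold:
  1. V_0 → V_1 → V_5 — V_1:chain[open] ⇒ active
  2. V_0 → V_2 → V_3 → V_4 → V_5 — V_2:chain[blocks]; V_3:chain[blocks]; V_4:chain[blocks] ⇒ blocked
  3. V_0 → V_2 → V_3 → V_4 → V_6 ← V_5 — V_2:chain[blocks]; V_3:chain[blocks]; V_4:chain[blocks]; V_6:collider[open] ⇒ blocked
  4. V_0 → V_2 → V_5 — V_2:chain[blocks] ⇒ blocked
  5. V_0 → V_2 → V_6 ← V_4 → V_5 — V_2:chain[blocks]; V_6:collider[open]; V_4:fork[blocks] ⇒ blocked
  6. V_0 → V_2 → V_6 ← V_5 — V_2:chain[blocks]; V_6:collider[open] ⇒ blocked
Since the path V_0 → V_1 → V_5 is active, V_0 and V_5 are not d-separated given {V_2, V_3, V_4, V_6}.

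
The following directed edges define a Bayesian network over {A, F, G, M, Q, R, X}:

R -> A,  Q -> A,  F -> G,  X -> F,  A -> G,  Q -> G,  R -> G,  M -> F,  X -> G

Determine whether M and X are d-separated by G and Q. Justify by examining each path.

No

Enumerating the 2 paths from M to X and testing each for blocking by {G, Q}:
  1. M → F ← X — F:collider[open] ⇒ active
  2. M → F → G ← X — F:chain[open]; G:collider[open] ⇒ active
Since the path M → F ← X is active, M and X are not d-separated given {G, Q}.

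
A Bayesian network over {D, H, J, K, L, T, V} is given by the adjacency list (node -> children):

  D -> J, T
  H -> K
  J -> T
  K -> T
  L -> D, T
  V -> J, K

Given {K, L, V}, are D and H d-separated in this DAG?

6 paths connect D and H; each must be blocked for d-separation to hold:
Path 1: D → J → T ← K ← H
  T is a collider here and neither T nor any of its descendants is conditioned on, so the collider stays closed — the path is blocked at T.
Path 2: D → J ← V → K ← H
  J is a collider here and neither J nor any of its descendants is conditioned on, so the collider stays closed — the path is blocked at J.
Path 3: D ← L → T ← J ← V → K ← H
  L is a fork here and L is conditioned on, so the path is blocked at L.
Path 4: D ← L → T ← K ← H
  L is a fork here and L is conditioned on, so the path is blocked at L.
Path 5: D → T ← J ← V → K ← H
  T is a collider here and neither T nor any of its descendants is conditioned on, so the collider stays closed — the path is blocked at T.
Path 6: D → T ← K ← H
  T is a collider here and neither T nor any of its descendants is conditioned on, so the collider stays closed — the path is blocked at T.
All paths are blocked; D ⊥ H | {K, L, V} holds.

Yes — D and H are d-separated given {K, L, V}.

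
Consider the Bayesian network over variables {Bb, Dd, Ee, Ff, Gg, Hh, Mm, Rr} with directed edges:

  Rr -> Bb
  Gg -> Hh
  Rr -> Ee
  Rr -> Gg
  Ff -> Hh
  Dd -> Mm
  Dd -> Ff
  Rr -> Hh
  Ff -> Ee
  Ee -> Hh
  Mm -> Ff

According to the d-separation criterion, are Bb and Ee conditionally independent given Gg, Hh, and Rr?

Yes

5 paths connect Bb and Ee; each must be blocked for d-separation to hold:
Path 1: Bb ← Rr → Gg → Hh ← Ff → Ee
  Rr is a fork here and Rr is conditioned on, so the path is blocked at Rr.
Path 2: Bb ← Rr → Gg → Hh ← Ee
  Rr is a fork here and Rr is conditioned on, so the path is blocked at Rr.
Path 3: Bb ← Rr → Ee
  Rr is a fork here and Rr is conditioned on, so the path is blocked at Rr.
Path 4: Bb ← Rr → Hh ← Ff → Ee
  Rr is a fork here and Rr is conditioned on, so the path is blocked at Rr.
Path 5: Bb ← Rr → Hh ← Ee
  Rr is a fork here and Rr is conditioned on, so the path is blocked at Rr.
Since every path is blocked, d-separation holds.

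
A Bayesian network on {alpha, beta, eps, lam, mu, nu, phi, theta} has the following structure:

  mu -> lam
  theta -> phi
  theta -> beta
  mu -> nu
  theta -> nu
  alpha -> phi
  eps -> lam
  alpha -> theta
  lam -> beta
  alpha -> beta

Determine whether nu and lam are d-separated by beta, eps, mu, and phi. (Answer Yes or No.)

We examine all 4 paths between nu and lam:
Path 1: nu ← mu → lam
  mu is a fork here and mu is conditioned on, so the path is blocked at mu.
Path 2: nu ← theta ← alpha → beta ← lam
  theta is a chain and theta is not conditioned on; alpha is a fork and alpha is not conditioned on; beta is a collider and beta is conditioned on, which opens it — no node blocks this path, so it is active.
Path 3: nu ← theta → beta ← lam
  theta is a fork and theta is not conditioned on; beta is a collider and beta is conditioned on, which opens it — no node blocks this path, so it is active.
Path 4: nu ← theta → phi ← alpha → beta ← lam
  theta is a fork and theta is not conditioned on; phi is a collider and phi is conditioned on, which opens it; alpha is a fork and alpha is not conditioned on; beta is a collider and beta is conditioned on, which opens it — no node blocks this path, so it is active.
Because an active path exists, nu and lam are not d-separated.

No — nu and lam are not d-separated given {beta, eps, mu, phi}.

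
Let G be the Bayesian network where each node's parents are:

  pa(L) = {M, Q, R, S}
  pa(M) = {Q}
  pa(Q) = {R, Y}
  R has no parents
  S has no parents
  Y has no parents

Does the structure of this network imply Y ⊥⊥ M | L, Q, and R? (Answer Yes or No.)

Yes

There are 3 undirected paths between Y and M; checking each against the conditioning set {L, Q, R}:
Path 1: Y → Q → M
  Q is a chain here and Q is conditioned on, so the path is blocked at Q.
Path 2: Y → Q ← R → L ← M
  R is a fork here and R is conditioned on, so the path is blocked at R.
Path 3: Y → Q → L ← M
  Q is a chain here and Q is conditioned on, so the path is blocked at Q.
Every path is blocked, so Y and M are d-separated given {L, Q, R}.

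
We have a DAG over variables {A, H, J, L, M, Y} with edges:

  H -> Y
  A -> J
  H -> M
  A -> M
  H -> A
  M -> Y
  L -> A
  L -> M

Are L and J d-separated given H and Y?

No

We examine all 4 paths between L and J:
  1. L → M → Y ← H → A → J — M:chain[open]; Y:collider[open]; H:fork[blocks]; A:chain[open] ⇒ blocked
  2. L → M ← A → J — M:collider[open]; A:fork[open] ⇒ active
  3. L → M ← H → A → J — M:collider[open]; H:fork[blocks]; A:chain[open] ⇒ blocked
  4. L → A → J — A:chain[open] ⇒ active
At least one path is unblocked, so d-separation fails.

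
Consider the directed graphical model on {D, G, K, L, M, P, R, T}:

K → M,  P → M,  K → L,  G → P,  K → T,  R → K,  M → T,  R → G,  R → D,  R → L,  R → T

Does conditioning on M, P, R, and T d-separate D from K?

Enumerating the 6 paths from D to K and testing each for blocking by {M, P, R, T}:
  1. D ← R → T ← M ← K — R:fork[blocks]; T:collider[open]; M:chain[blocks] ⇒ blocked
  2. D ← R → T ← K — R:fork[blocks]; T:collider[open] ⇒ blocked
  3. D ← R → L ← K — R:fork[blocks]; L:collider[blocks] ⇒ blocked
  4. D ← R → K — R:fork[blocks] ⇒ blocked
  5. D ← R → G → P → M → T ← K — R:fork[blocks]; G:chain[open]; P:chain[blocks]; M:chain[blocks]; T:collider[open] ⇒ blocked
  6. D ← R → G → P → M ← K — R:fork[blocks]; G:chain[open]; P:chain[blocks]; M:collider[open] ⇒ blocked
Every path is blocked, so D and K are d-separated given {M, P, R, T}.

Yes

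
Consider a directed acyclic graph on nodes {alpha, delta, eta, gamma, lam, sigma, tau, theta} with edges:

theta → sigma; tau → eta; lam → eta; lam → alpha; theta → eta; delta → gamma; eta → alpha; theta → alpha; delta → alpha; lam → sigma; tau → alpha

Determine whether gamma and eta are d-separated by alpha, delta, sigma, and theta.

Yes

There are 6 undirected paths between gamma and eta; checking each against the conditioning set {alpha, delta, sigma, theta}:
  1. gamma ← delta → alpha ← eta — delta:fork[blocks]; alpha:collider[open] ⇒ blocked
  2. gamma ← delta → alpha ← lam → eta — delta:fork[blocks]; alpha:collider[open]; lam:fork[open] ⇒ blocked
  3. gamma ← delta → alpha ← lam → sigma ← theta → eta — delta:fork[blocks]; alpha:collider[open]; lam:fork[open]; sigma:collider[open]; theta:fork[blocks] ⇒ blocked
  4. gamma ← delta → alpha ← theta → eta — delta:fork[blocks]; alpha:collider[open]; theta:fork[blocks] ⇒ blocked
  5. gamma ← delta → alpha ← theta → sigma ← lam → eta — delta:fork[blocks]; alpha:collider[open]; theta:fork[blocks]; sigma:collider[open]; lam:fork[open] ⇒ blocked
  6. gamma ← delta → alpha ← tau → eta — delta:fork[blocks]; alpha:collider[open]; tau:fork[open] ⇒ blocked
Every path is blocked, so gamma and eta are d-separated given {alpha, delta, sigma, theta}.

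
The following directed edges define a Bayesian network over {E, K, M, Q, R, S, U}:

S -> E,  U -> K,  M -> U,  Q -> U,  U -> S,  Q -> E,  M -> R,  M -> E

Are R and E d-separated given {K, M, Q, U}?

Yes

3 paths connect R and E; each must be blocked for d-separation to hold:
Path 1: R ← M → U ← Q → E
  M is a fork here and M is conditioned on, so the path is blocked at M.
Path 2: R ← M → U → S → E
  M is a fork here and M is conditioned on, so the path is blocked at M.
Path 3: R ← M → E
  M is a fork here and M is conditioned on, so the path is blocked at M.
All paths are blocked; R ⊥ E | {K, M, Q, U} holds.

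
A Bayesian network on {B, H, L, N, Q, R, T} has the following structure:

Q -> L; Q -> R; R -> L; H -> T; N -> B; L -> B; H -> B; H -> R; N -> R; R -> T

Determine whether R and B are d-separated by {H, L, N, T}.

We examine all 5 paths between R and B:
Path 1: R ← H → B
  H is a fork here and H is conditioned on, so the path is blocked at H.
Path 2: R → T ← H → B
  H is a fork here and H is conditioned on, so the path is blocked at H.
Path 3: R ← N → B
  N is a fork here and N is conditioned on, so the path is blocked at N.
Path 4: R → L → B
  L is a chain here and L is conditioned on, so the path is blocked at L.
Path 5: R ← Q → L → B
  L is a chain here and L is conditioned on, so the path is blocked at L.
Every path is blocked, so R and B are d-separated given {H, L, N, T}.

Yes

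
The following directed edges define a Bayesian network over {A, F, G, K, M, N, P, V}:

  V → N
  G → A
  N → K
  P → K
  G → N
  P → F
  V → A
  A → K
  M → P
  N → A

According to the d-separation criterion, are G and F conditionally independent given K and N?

No

Enumerating the 6 paths from G to F and testing each for blocking by {K, N}:
Path 1: G → N ← V → A → K ← P → F
  N is a collider and N is conditioned on, which opens it; V is a fork and V is not conditioned on; A is a chain and A is not conditioned on; K is a collider and K is conditioned on, which opens it; P is a fork and P is not conditioned on — no node blocks this path, so it is active.
Path 2: G → N → K ← P → F
  N is a chain here and N is conditioned on, so the path is blocked at N.
Path 3: G → N → A → K ← P → F
  N is a chain here and N is conditioned on, so the path is blocked at N.
Path 4: G → A ← V → N → K ← P → F
  N is a chain here and N is conditioned on, so the path is blocked at N.
Path 5: G → A → K ← P → F
  A is a chain and A is not conditioned on; K is a collider and K is conditioned on, which opens it; P is a fork and P is not conditioned on — no node blocks this path, so it is active.
Path 6: G → A ← N → K ← P → F
  N is a fork here and N is conditioned on, so the path is blocked at N.
Since the path G → N ← V → A → K ← P → F is active, G and F are not d-separated given {K, N}.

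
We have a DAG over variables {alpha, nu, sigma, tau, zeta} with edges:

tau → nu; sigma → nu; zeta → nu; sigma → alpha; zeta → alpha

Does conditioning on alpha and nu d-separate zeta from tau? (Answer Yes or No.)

Enumerating the 2 paths from zeta to tau and testing each for blocking by {alpha, nu}:
Path 1: zeta → nu ← tau
  nu is a collider and nu is conditioned on, which opens it — no node blocks this path, so it is active.
Path 2: zeta → alpha ← sigma → nu ← tau
  alpha is a collider and alpha is conditioned on, which opens it; sigma is a fork and sigma is not conditioned on; nu is a collider and nu is conditioned on, which opens it — no node blocks this path, so it is active.
Because an active path exists, zeta and tau are not d-separated.

No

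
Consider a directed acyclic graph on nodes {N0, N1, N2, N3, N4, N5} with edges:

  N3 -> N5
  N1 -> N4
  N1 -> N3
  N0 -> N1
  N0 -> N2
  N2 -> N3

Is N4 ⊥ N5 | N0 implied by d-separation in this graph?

No — N4 and N5 are not d-separated given {N0}.

2 paths connect N4 and N5; each must be blocked for d-separation to hold:
Path 1: N4 ← N1 ← N0 → N2 → N3 → N5
  N0 is a fork here and N0 is conditioned on, so the path is blocked at N0.
Path 2: N4 ← N1 → N3 → N5
  N1 is a fork and N1 is not conditioned on; N3 is a chain and N3 is not conditioned on — no node blocks this path, so it is active.
Since the path N4 ← N1 → N3 → N5 is active, N4 and N5 are not d-separated given {N0}.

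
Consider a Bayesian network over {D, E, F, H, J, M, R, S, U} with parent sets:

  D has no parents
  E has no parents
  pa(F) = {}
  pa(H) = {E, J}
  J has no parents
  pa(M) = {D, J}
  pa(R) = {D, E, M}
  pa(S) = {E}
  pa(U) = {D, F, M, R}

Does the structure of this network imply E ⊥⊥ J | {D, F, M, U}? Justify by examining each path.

We examine all 6 paths between E and J:
Path 1: E → R → U ← D → M ← J
  D is a fork here and D is conditioned on, so the path is blocked at D.
Path 2: E → R → U ← M ← J
  M is a chain here and M is conditioned on, so the path is blocked at M.
Path 3: E → R ← D → U ← M ← J
  D is a fork here and D is conditioned on, so the path is blocked at D.
Path 4: E → R ← D → M ← J
  D is a fork here and D is conditioned on, so the path is blocked at D.
Path 5: E → R ← M ← J
  M is a chain here and M is conditioned on, so the path is blocked at M.
Path 6: E → H ← J
  H is a collider here and neither H nor any of its descendants is conditioned on, so the collider stays closed — the path is blocked at H.
Every path is blocked, so E and J are d-separated given {D, F, M, U}.

Yes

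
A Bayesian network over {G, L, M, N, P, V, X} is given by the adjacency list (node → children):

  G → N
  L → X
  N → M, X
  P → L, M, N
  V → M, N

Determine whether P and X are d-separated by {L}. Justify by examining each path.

No

Enumerating the 4 paths from P to X and testing each for blocking by {L}:
Path 1: P → N → X
  N is a chain and N is not conditioned on — no node blocks this path, so it is active.
Path 2: P → M ← N → X
  M is a collider here and neither M nor any of its descendants is conditioned on, so the collider stays closed — the path is blocked at M.
Path 3: P → M ← V → N → X
  M is a collider here and neither M nor any of its descendants is conditioned on, so the collider stays closed — the path is blocked at M.
Path 4: P → L → X
  L is a chain here and L is conditioned on, so the path is blocked at L.
Since the path P → N → X is active, P and X are not d-separated given {L}.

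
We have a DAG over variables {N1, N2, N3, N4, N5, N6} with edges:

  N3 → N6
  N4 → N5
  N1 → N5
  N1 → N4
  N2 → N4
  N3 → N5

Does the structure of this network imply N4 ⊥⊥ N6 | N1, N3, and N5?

There are 2 undirected paths between N4 and N6; checking each against the conditioning set {N1, N3, N5}:
  1. N4 ← N1 → N5 ← N3 → N6 — N1:fork[blocks]; N5:collider[open]; N3:fork[blocks] ⇒ blocked
  2. N4 → N5 ← N3 → N6 — N5:collider[open]; N3:fork[blocks] ⇒ blocked
Since every path is blocked, d-separation holds.

Yes — N4 and N6 are d-separated given {N1, N3, N5}.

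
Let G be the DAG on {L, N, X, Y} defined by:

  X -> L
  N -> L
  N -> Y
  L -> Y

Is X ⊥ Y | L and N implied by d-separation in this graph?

2 paths connect X and Y; each must be blocked for d-separation to hold:
  1. X → L → Y — L:chain[blocks] ⇒ blocked
  2. X → L ← N → Y — L:collider[open]; N:fork[blocks] ⇒ blocked
Since every path is blocked, d-separation holds.

Yes — X and Y are d-separated given {L, N}.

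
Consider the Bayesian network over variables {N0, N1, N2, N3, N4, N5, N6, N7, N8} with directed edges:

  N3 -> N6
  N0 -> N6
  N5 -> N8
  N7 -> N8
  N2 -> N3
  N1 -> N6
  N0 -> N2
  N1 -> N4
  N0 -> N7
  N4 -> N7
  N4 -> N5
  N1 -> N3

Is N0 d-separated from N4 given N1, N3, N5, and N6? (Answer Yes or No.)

Yes

6 paths connect N0 and N4; each must be blocked for d-separation to hold:
Path 1: N0 → N2 → N3 ← N1 → N4
  N1 is a fork here and N1 is conditioned on, so the path is blocked at N1.
Path 2: N0 → N2 → N3 → N6 ← N1 → N4
  N3 is a chain here and N3 is conditioned on, so the path is blocked at N3.
Path 3: N0 → N7 ← N4
  N7 is a collider here and neither N7 nor any of its descendants is conditioned on, so the collider stays closed — the path is blocked at N7.
Path 4: N0 → N7 → N8 ← N5 ← N4
  N8 is a collider here and neither N8 nor any of its descendants is conditioned on, so the collider stays closed — the path is blocked at N8.
Path 5: N0 → N6 ← N3 ← N1 → N4
  N3 is a chain here and N3 is conditioned on, so the path is blocked at N3.
Path 6: N0 → N6 ← N1 → N4
  N1 is a fork here and N1 is conditioned on, so the path is blocked at N1.
Since every path is blocked, d-separation holds.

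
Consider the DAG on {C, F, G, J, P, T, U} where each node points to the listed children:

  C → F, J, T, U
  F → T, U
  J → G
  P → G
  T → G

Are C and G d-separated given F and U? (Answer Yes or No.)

Enumerating the 4 paths from C to G and testing each for blocking by {F, U}:
  1. C → U ← F → T → G — U:collider[open]; F:fork[blocks]; T:chain[open] ⇒ blocked
  2. C → F → T → G — F:chain[blocks]; T:chain[open] ⇒ blocked
  3. C → T → G — T:chain[open] ⇒ active
  4. C → J → G — J:chain[open] ⇒ active
Since the path C → T → G is active, C and G are not d-separated given {F, U}.

No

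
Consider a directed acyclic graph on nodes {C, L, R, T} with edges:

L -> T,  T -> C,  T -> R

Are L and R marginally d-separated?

The only undirected path from L to R is:
Path 1: L → T → R
  T is a chain and T is not conditioned on — no node blocks this path, so it is active.
Since the path L → T → R is active, L and R are not d-separated given ∅.

No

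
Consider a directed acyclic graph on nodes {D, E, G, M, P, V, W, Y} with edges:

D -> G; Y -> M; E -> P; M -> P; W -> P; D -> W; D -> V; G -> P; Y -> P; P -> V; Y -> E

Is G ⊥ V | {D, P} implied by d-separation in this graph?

Enumerating the 4 paths from G to V and testing each for blocking by {D, P}:
Path 1: G → P → V
  P is a chain here and P is conditioned on, so the path is blocked at P.
Path 2: G → P ← W ← D → V
  D is a fork here and D is conditioned on, so the path is blocked at D.
Path 3: G ← D → V
  D is a fork here and D is conditioned on, so the path is blocked at D.
Path 4: G ← D → W → P → V
  D is a fork here and D is conditioned on, so the path is blocked at D.
Since every path is blocked, d-separation holds.

Yes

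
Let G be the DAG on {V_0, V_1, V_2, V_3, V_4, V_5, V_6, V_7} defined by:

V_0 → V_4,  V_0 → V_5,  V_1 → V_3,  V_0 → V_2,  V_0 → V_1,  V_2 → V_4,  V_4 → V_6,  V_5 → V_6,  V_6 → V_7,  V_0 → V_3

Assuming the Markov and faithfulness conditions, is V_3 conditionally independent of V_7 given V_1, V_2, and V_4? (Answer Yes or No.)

6 paths connect V_3 and V_7; each must be blocked for d-separation to hold:
Path 1: V_3 ← V_0 → V_4 → V_6 → V_7
  V_4 is a chain here and V_4 is conditioned on, so the path is blocked at V_4.
Path 2: V_3 ← V_0 → V_2 → V_4 → V_6 → V_7
  V_2 is a chain here and V_2 is conditioned on, so the path is blocked at V_2.
Path 3: V_3 ← V_0 → V_5 → V_6 → V_7
  V_0 is a fork and V_0 is not conditioned on; V_5 is a chain and V_5 is not conditioned on; V_6 is a chain and V_6 is not conditioned on — no node blocks this path, so it is active.
Path 4: V_3 ← V_1 ← V_0 → V_4 → V_6 → V_7
  V_1 is a chain here and V_1 is conditioned on, so the path is blocked at V_1.
Path 5: V_3 ← V_1 ← V_0 → V_2 → V_4 → V_6 → V_7
  V_1 is a chain here and V_1 is conditioned on, so the path is blocked at V_1.
Path 6: V_3 ← V_1 ← V_0 → V_5 → V_6 → V_7
  V_1 is a chain here and V_1 is conditioned on, so the path is blocked at V_1.
Since the path V_3 ← V_0 → V_5 → V_6 → V_7 is active, V_3 and V_7 are not d-separated given {V_1, V_2, V_4}.

No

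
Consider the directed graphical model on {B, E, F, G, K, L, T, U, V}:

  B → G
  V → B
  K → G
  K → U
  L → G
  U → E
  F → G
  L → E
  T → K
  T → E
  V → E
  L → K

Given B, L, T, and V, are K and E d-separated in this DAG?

No

There are 6 undirected paths between K and E; checking each against the conditioning set {B, L, T, V}:
Path 1: K ← T → E
  T is a fork here and T is conditioned on, so the path is blocked at T.
Path 2: K → U → E
  U is a chain and U is not conditioned on — no node blocks this path, so it is active.
Path 3: K ← L → G ← B ← V → E
  L is a fork here and L is conditioned on, so the path is blocked at L.
Path 4: K ← L → E
  L is a fork here and L is conditioned on, so the path is blocked at L.
Path 5: K → G ← L → E
  G is a collider here and neither G nor any of its descendants is conditioned on, so the collider stays closed — the path is blocked at G.
Path 6: K → G ← B ← V → E
  G is a collider here and neither G nor any of its descendants is conditioned on, so the collider stays closed — the path is blocked at G.
Since the path K → U → E is active, K and E are not d-separated given {B, L, T, V}.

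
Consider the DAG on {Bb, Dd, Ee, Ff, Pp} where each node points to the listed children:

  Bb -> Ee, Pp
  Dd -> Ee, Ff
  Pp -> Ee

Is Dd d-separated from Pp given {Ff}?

2 paths connect Dd and Pp; each must be blocked for d-separation to hold:
Path 1: Dd → Ee ← Pp
  Ee is a collider here and neither Ee nor any of its descendants is conditioned on, so the collider stays closed — the path is blocked at Ee.
Path 2: Dd → Ee ← Bb → Pp
  Ee is a collider here and neither Ee nor any of its descendants is conditioned on, so the collider stays closed — the path is blocked at Ee.
Since every path is blocked, d-separation holds.

Yes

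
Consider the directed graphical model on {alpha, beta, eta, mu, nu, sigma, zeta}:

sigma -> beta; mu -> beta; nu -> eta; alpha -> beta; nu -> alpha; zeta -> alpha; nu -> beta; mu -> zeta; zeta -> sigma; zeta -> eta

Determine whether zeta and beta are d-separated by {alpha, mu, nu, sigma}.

We examine all 6 paths between zeta and beta:
Path 1: zeta → sigma → beta
  sigma is a chain here and sigma is conditioned on, so the path is blocked at sigma.
Path 2: zeta → alpha → beta
  alpha is a chain here and alpha is conditioned on, so the path is blocked at alpha.
Path 3: zeta → alpha ← nu → beta
  nu is a fork here and nu is conditioned on, so the path is blocked at nu.
Path 4: zeta → eta ← nu → alpha → beta
  eta is a collider here and neither eta nor any of its descendants is conditioned on, so the collider stays closed — the path is blocked at eta.
Path 5: zeta → eta ← nu → beta
  eta is a collider here and neither eta nor any of its descendants is conditioned on, so the collider stays closed — the path is blocked at eta.
Path 6: zeta ← mu → beta
  mu is a fork here and mu is conditioned on, so the path is blocked at mu.
Since every path is blocked, d-separation holds.

Yes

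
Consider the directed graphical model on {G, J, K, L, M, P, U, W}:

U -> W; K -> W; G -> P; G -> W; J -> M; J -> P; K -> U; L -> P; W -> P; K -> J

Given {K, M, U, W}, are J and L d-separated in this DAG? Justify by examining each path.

Yes

5 paths connect J and L; each must be blocked for d-separation to hold:
Path 1: J → P ← L
  P is a collider here and neither P nor any of its descendants is conditioned on, so the collider stays closed — the path is blocked at P.
Path 2: J ← K → U → W ← G → P ← L
  K is a fork here and K is conditioned on, so the path is blocked at K.
Path 3: J ← K → U → W → P ← L
  K is a fork here and K is conditioned on, so the path is blocked at K.
Path 4: J ← K → W ← G → P ← L
  K is a fork here and K is conditioned on, so the path is blocked at K.
Path 5: J ← K → W → P ← L
  K is a fork here and K is conditioned on, so the path is blocked at K.
Every path is blocked, so J and L are d-separated given {K, M, U, W}.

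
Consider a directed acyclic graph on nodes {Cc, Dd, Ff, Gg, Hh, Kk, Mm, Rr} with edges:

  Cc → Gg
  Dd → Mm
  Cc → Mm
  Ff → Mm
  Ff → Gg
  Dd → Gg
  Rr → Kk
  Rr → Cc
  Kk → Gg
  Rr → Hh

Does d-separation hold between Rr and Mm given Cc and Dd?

There are 6 undirected paths between Rr and Mm; checking each against the conditioning set {Cc, Dd}:
  1. Rr → Kk → Gg ← Ff → Mm — Kk:chain[open]; Gg:collider[blocks]; Ff:fork[open] ⇒ blocked
  2. Rr → Kk → Gg ← Dd → Mm — Kk:chain[open]; Gg:collider[blocks]; Dd:fork[blocks] ⇒ blocked
  3. Rr → Kk → Gg ← Cc → Mm — Kk:chain[open]; Gg:collider[blocks]; Cc:fork[blocks] ⇒ blocked
  4. Rr → Cc → Gg ← Ff → Mm — Cc:chain[blocks]; Gg:collider[blocks]; Ff:fork[open] ⇒ blocked
  5. Rr → Cc → Gg ← Dd → Mm — Cc:chain[blocks]; Gg:collider[blocks]; Dd:fork[blocks] ⇒ blocked
  6. Rr → Cc → Mm — Cc:chain[blocks] ⇒ blocked
Every path is blocked, so Rr and Mm are d-separated given {Cc, Dd}.

Yes — Rr and Mm are d-separated given {Cc, Dd}.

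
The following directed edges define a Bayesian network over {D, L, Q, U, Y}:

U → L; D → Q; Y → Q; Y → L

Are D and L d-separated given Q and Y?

Yes

The only undirected path from D to L is:
Path 1: D → Q ← Y → L
  Y is a fork here and Y is conditioned on, so the path is blocked at Y.
All paths are blocked; D ⊥ L | {Q, Y} holds.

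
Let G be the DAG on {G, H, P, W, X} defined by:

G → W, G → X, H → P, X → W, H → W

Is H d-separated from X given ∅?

Enumerating the 2 paths from H to X and testing each for blocking by ∅:
  1. H → W ← X — W:collider[blocks] ⇒ blocked
  2. H → W ← G → X — W:collider[blocks]; G:fork[open] ⇒ blocked
Since every path is blocked, d-separation holds.

Yes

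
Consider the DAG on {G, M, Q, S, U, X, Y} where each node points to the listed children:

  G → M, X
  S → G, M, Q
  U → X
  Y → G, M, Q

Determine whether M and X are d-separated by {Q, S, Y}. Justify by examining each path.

No

We examine all 5 paths between M and X:
Path 1: M ← Y → Q ← S → G → X
  Y is a fork here and Y is conditioned on, so the path is blocked at Y.
Path 2: M ← Y → G → X
  Y is a fork here and Y is conditioned on, so the path is blocked at Y.
Path 3: M ← G → X
  G is a fork and G is not conditioned on — no node blocks this path, so it is active.
Path 4: M ← S → Q ← Y → G → X
  S is a fork here and S is conditioned on, so the path is blocked at S.
Path 5: M ← S → G → X
  S is a fork here and S is conditioned on, so the path is blocked at S.
Since the path M ← G → X is active, M and X are not d-separated given {Q, S, Y}.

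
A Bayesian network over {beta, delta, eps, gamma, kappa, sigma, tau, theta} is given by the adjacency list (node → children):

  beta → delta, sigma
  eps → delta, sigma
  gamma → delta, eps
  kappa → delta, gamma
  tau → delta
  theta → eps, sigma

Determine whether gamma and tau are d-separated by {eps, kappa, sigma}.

Yes

5 paths connect gamma and tau; each must be blocked for d-separation to hold:
Path 1: gamma → delta ← tau
  delta is a collider here and neither delta nor any of its descendants is conditioned on, so the collider stays closed — the path is blocked at delta.
Path 2: gamma ← kappa → delta ← tau
  kappa is a fork here and kappa is conditioned on, so the path is blocked at kappa.
Path 3: gamma → eps → delta ← tau
  eps is a chain here and eps is conditioned on, so the path is blocked at eps.
Path 4: gamma → eps ← theta → sigma ← beta → delta ← tau
  delta is a collider here and neither delta nor any of its descendants is conditioned on, so the collider stays closed — the path is blocked at delta.
Path 5: gamma → eps → sigma ← beta → delta ← tau
  eps is a chain here and eps is conditioned on, so the path is blocked at eps.
Since every path is blocked, d-separation holds.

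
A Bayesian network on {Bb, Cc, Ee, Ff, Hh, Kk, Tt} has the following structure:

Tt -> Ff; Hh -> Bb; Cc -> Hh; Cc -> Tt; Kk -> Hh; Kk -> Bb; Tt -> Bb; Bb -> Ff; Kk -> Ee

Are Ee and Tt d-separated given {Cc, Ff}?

Enumerating the 6 paths from Ee to Tt and testing each for blocking by {Cc, Ff}:
Path 1: Ee ← Kk → Bb ← Tt
  Kk is a fork and Kk is not conditioned on; Bb is a collider and its descendant Ff is conditioned on, which opens it — no node blocks this path, so it is active.
Path 2: Ee ← Kk → Bb → Ff ← Tt
  Kk is a fork and Kk is not conditioned on; Bb is a chain and Bb is not conditioned on; Ff is a collider and Ff is conditioned on, which opens it — no node blocks this path, so it is active.
Path 3: Ee ← Kk → Bb ← Hh ← Cc → Tt
  Cc is a fork here and Cc is conditioned on, so the path is blocked at Cc.
Path 4: Ee ← Kk → Hh → Bb ← Tt
  Kk is a fork and Kk is not conditioned on; Hh is a chain and Hh is not conditioned on; Bb is a collider and its descendant Ff is conditioned on, which opens it — no node blocks this path, so it is active.
Path 5: Ee ← Kk → Hh → Bb → Ff ← Tt
  Kk is a fork and Kk is not conditioned on; Hh is a chain and Hh is not conditioned on; Bb is a chain and Bb is not conditioned on; Ff is a collider and Ff is conditioned on, which opens it — no node blocks this path, so it is active.
Path 6: Ee ← Kk → Hh ← Cc → Tt
  Cc is a fork here and Cc is conditioned on, so the path is blocked at Cc.
Because an active path exists, Ee and Tt are not d-separated.

No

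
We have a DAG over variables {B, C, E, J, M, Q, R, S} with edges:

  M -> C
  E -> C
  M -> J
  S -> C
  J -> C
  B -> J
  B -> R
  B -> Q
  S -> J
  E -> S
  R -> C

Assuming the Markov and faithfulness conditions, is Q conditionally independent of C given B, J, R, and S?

There are 5 undirected paths between Q and C; checking each against the conditioning set {B, J, R, S}:
  1. Q ← B → R → C — B:fork[blocks]; R:chain[blocks] ⇒ blocked
  2. Q ← B → J ← S ← E → C — B:fork[blocks]; J:collider[open]; S:chain[blocks]; E:fork[open] ⇒ blocked
  3. Q ← B → J ← S → C — B:fork[blocks]; J:collider[open]; S:fork[blocks] ⇒ blocked
  4. Q ← B → J → C — B:fork[blocks]; J:chain[blocks] ⇒ blocked
  5. Q ← B → J ← M → C — B:fork[blocks]; J:collider[open]; M:fork[open] ⇒ blocked
All paths are blocked; Q ⊥ C | {B, J, R, S} holds.

Yes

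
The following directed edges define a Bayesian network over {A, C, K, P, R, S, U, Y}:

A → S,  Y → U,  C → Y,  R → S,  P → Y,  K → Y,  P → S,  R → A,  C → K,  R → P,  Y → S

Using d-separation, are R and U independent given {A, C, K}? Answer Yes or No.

6 paths connect R and U; each must be blocked for d-separation to hold:
Path 1: R → S ← Y → U
  S is a collider here and neither S nor any of its descendants is conditioned on, so the collider stays closed — the path is blocked at S.
Path 2: R → S ← P → Y → U
  S is a collider here and neither S nor any of its descendants is conditioned on, so the collider stays closed — the path is blocked at S.
Path 3: R → A → S ← Y → U
  A is a chain here and A is conditioned on, so the path is blocked at A.
Path 4: R → A → S ← P → Y → U
  A is a chain here and A is conditioned on, so the path is blocked at A.
Path 5: R → P → S ← Y → U
  S is a collider here and neither S nor any of its descendants is conditioned on, so the collider stays closed — the path is blocked at S.
Path 6: R → P → Y → U
  P is a chain and P is not conditioned on; Y is a chain and Y is not conditioned on — no node blocks this path, so it is active.
Because an active path exists, R and U are not d-separated.

No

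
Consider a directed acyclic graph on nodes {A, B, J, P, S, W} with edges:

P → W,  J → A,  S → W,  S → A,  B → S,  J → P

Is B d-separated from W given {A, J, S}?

Yes

We examine all 2 paths between B and W:
Path 1: B → S → A ← J → P → W
  S is a chain here and S is conditioned on, so the path is blocked at S.
Path 2: B → S → W
  S is a chain here and S is conditioned on, so the path is blocked at S.
Since every path is blocked, d-separation holds.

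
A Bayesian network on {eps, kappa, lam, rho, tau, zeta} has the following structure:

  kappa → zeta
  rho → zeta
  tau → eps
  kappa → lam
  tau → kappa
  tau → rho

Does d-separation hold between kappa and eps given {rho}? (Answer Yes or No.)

2 paths connect kappa and eps; each must be blocked for d-separation to hold:
Path 1: kappa ← tau → eps
  tau is a fork and tau is not conditioned on — no node blocks this path, so it is active.
Path 2: kappa → zeta ← rho ← tau → eps
  zeta is a collider here and neither zeta nor any of its descendants is conditioned on, so the collider stays closed — the path is blocked at zeta.
Since the path kappa ← tau → eps is active, kappa and eps are not d-separated given {rho}.

No — kappa and eps are not d-separated given {rho}.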